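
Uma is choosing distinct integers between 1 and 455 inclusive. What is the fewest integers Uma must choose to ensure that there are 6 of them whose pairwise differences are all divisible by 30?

151

Integers whose pairwise differences are multiples of 30 are exactly those sharing a remainder mod 30. Pigeonhole: the 30 residue classes mod 30 are the pigeonholes.
With 150 integers one could put 5 in each residue class and have no class reach 6.
The 151st integer pushes some class to 6, so 30·5 + 1 = 151.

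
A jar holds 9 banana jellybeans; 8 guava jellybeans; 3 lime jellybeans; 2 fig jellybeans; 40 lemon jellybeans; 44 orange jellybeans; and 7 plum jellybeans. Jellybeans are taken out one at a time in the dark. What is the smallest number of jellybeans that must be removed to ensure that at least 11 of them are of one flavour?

50

By pigeonhole, the 7 flavours are the holes; the jellybeans drawn are the pigeons.
To avoid 11 of any one flavour, the worst case takes at most 10 of each flavour, or every jellybean of a flavour that has fewer than 10.
That gives 9 + 8 + 3 + 2 + 10 + 10 + 7 = 49 jellybeans with no flavour reaching 11.
The next jellybean forces some flavour to 11, so 49 + 1 = 50.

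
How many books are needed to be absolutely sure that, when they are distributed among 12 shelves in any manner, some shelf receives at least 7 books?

With 72 books one could put exactly 6 in each of the 12 shelves, and no shelf would reach 7.
By the pigeonhole principle, one more book must land in a shelf that already has 6, giving it 7.
So 12 × 6 + 1 = 73 books are required.

73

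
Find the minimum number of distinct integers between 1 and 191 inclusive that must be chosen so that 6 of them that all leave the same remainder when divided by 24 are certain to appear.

The 24 residue classes mod 24 are the pigeonholes.
With 120 integers one could put 5 in each residue class and have no class reach 6.
The 121st integer pushes some class to 6, so 24·5 + 1 = 121.

121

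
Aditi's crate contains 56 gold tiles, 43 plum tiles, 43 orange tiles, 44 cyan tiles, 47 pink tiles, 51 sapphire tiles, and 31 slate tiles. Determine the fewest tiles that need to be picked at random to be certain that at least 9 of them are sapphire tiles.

In the worst case for collecting sapphire tiles, every non-sapphire tile comes out first.
There are 56 + 43 + 43 + 44 + 47 + 31 = 264 non-sapphire tiles altogether.
After those, each further tile must be sapphire, so 264 + 9 = 273 draws guarantee 9 sapphire tiles.

273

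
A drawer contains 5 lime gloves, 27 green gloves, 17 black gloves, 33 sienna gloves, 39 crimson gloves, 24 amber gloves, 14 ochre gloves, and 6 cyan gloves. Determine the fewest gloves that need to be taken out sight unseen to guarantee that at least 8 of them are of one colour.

Put each drawn glove into a box by colour. The largest draw with every box below 8 takes min(count, 7) from each colour; colours with fewer than 7 contribute all they have.
Σ min(cᵢ, 7) = 5 + 7 + 7 + 7 + 7 + 7 + 7 + 6 = 53.
Draw number 53 + 1 = 54 must push one box to 8.

54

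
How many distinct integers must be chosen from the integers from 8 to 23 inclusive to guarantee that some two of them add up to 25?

12

Group the elements by complementary pair {x, 25−x}: {8,17}, {9,16}, {10,15}, …, giving 5 two-element pairs and 6 integers whose partner 25−x falls outside [8,23].
Treating each of those 11 groups as a pigeonhole, one can pick one integer per group — 11 integers — with no two summing to 25.
The 12th integer lands in an occupied pair, forcing a sum of 25.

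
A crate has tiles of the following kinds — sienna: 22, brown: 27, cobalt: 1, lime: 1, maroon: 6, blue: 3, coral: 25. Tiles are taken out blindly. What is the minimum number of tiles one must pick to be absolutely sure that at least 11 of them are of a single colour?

42

Put each drawn tile into a box by colour. The largest draw with every box below 11 takes min(count, 10) from each colour; colours with fewer than 10 contribute all they have.
Σ min(cᵢ, 10) = 10 + 10 + 1 + 1 + 6 + 3 + 10 = 41.
Draw number 41 + 1 = 42 must push one box to 11.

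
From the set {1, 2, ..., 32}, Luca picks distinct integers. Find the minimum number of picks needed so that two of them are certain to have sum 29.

19

A set avoiding the sum 29 can contain at most one of each pair {x, 29−x}, plus the 4 elements whose complement lies outside the range.
The integers 15, …, 32 (18 of them) are such a set: any two sum to at least 15+16 = 31 > 29.
Any 19th integer completes one of the 14 pairs, so 19 choices force a sum of 29.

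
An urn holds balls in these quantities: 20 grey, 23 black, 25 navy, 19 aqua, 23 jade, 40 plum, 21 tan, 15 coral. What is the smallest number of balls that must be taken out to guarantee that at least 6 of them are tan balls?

In the worst case for collecting tan balls, every non-tan ball comes out first.
There are 20 + 23 + 25 + 19 + 23 + 40 + 15 = 165 non-tan balls altogether.
After those, each further ball must be tan, so 165 + 6 = 171 draws guarantee 6 tan balls.

171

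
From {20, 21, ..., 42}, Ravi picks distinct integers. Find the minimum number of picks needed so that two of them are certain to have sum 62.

13

Two chosen integers sum to 62 exactly when both halves of some pair {x, 62−x} with 20 ≤ x ≤ 62−x ≤ 42 are chosen — 11 such pairs.
The remaining 1 element (those with no distinct partner in range) can never complete a 62-sum, so the worst case takes all of them and one from each pair: 1 + 11 = 12.
By the pigeonhole principle, the 13th integer has to be the second member of some pair, so 12 + 1 = 13.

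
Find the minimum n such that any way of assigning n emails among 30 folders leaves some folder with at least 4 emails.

91

With 90 emails one could put exactly 3 in each of the 30 folders, and no folder would reach 4.
One more email must land in a folder that already has 3, giving it 4.
So 30 × 3 + 1 = 91 emails are required.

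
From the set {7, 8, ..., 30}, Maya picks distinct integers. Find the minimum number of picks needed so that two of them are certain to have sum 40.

15

Group the elements by complementary pair {x, 40−x}: {10,30}, {11,29}, {12,28}, …, giving 10 two-element pairs, the single value 20 (it cannot pair with itself since the integers are distinct), and 3 integers whose partner 40−x falls outside [7,30].
Pigeonhole: treating each of those 14 groups as a pigeonhole, one can pick one integer per group — 14 integers — with no two summing to 40.
The 15th integer lands in an occupied pair, forcing a sum of 40.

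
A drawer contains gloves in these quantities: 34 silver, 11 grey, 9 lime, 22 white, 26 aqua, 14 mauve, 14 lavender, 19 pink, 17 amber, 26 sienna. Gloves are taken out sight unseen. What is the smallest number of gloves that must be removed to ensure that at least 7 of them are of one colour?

Put each drawn glove into a box by colour. The largest draw with every box below 7 takes min(count, 6) from each colour.
Σ min(cᵢ, 6) = 6 + 6 + 6 + 6 + 6 + 6 + 6 + 6 + 6 + 6 = 60.
Draw number 60 + 1 = 61 must push one box to 7.

61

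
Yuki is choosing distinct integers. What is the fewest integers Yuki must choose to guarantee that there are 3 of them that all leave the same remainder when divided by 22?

By pigeonhole, the 22 residue classes mod 22 are the pigeonholes.
With 44 integers one could put 2 in each residue class and have no class reach 3.
The 45th integer pushes some class to 3, so 22·2 + 1 = 45.

45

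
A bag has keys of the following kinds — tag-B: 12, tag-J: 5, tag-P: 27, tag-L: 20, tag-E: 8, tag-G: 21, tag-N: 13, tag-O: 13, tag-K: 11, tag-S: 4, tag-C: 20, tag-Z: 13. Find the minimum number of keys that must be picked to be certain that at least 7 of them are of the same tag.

70

Put each drawn key into a box by tag. The largest draw with every box below 7 takes min(count, 6) from each tag; tags with fewer than 6 contribute all they have.
Σ min(cᵢ, 6) = 6 + 5 + 6 + 6 + 6 + 6 + 6 + 6 + 6 + 4 + 6 + 6 = 69.
Draw number 69 + 1 = 70 must push one box to 7.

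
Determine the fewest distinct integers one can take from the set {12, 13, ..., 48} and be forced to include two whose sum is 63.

Group the elements by complementary pair {x, 63−x}: {15,48}, {16,47}, {17,46}, …, giving 17 two-element pairs and 3 integers whose partner 63−x falls outside [12,48].
Treating each of those 20 groups as a pigeonhole, one can pick one integer per group — 20 integers — with no two summing to 63.
The 21st integer lands in an occupied pair, forcing a sum of 63.

21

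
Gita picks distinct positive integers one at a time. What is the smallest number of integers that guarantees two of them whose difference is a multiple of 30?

Integers whose pairwise differences are multiples of 30 are exactly those sharing a remainder mod 30. Pigeonhole: the 30 residue classes mod 30 are the pigeonholes.
With 30 integers one could put 1 in each residue class and have no class reach 2.
The 31st integer pushes some class to 2, so 30·1 + 1 = 31.

31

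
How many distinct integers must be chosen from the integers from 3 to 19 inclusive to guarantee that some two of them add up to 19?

A set avoiding the sum 19 can contain at most one of each pair {x, 19−x}, plus the 3 elements whose complement lies outside the range.
The integers 10, …, 19 (10 of them) are such a set: any two sum to at least 10+11 = 21 > 19.
Any 11th integer completes one of the 7 pairs, so 11 choices force a sum of 19.

11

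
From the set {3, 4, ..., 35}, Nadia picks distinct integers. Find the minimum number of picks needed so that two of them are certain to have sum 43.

A set avoiding the sum 43 can contain at most one of each pair {x, 43−x}, plus the 5 elements whose complement lies outside the range.
The integers 3, …, 21 (19 of them) are such a set: any two sum to at least 3+4 = 7 and at most 20+21 = 41 < 43.
Any 20th integer completes one of the 14 pairs, so 20 choices force a sum of 43.

20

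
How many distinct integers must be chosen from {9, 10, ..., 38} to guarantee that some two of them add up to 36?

22

A set avoiding the sum 36 can contain at most one of each pair {x, 36−x}, plus the 12 elements whose complement lies outside the range or equal to its own complement.
The integers 18, …, 38 (21 of them) are such a set: any two sum to at least 18+19 = 37 > 36.
Any 22nd integer completes one of the 9 pairs, so 22 choices force a sum of 36.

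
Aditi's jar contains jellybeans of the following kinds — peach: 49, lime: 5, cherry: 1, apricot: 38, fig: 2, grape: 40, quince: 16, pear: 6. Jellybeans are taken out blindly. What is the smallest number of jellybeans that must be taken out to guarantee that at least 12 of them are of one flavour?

The 8 flavours are the holes; the jellybeans drawn are the pigeons.
To avoid 12 of any one flavour, the worst case takes at most 11 of each flavour, or every jellybean of a flavour that has fewer than 11.
That gives 11 + 5 + 1 + 11 + 2 + 11 + 11 + 6 = 58 jellybeans with no flavour reaching 12.
The next jellybean forces some flavour to 12, so 58 + 1 = 59.

59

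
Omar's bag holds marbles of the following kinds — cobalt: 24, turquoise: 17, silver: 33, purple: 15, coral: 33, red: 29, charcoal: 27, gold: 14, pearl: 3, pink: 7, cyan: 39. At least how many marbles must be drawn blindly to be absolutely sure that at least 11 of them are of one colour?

The 11 colours are the holes; the marbles drawn are the pigeons.
To avoid 11 of any one colour, the worst case takes at most 10 of each colour, or every marble of a colour that has fewer than 10.
That gives 10 + 10 + 10 + 10 + 10 + 10 + 10 + 10 + 3 + 7 + 10 = 100 marbles with no colour reaching 11.
The next marble forces some colour to 11, so 100 + 1 = 101.

101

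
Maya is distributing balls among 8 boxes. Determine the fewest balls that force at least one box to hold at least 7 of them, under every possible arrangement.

With 48 balls one could put exactly 6 in each of the 8 boxes, and no box would reach 7.
Pigeonhole: one more ball must land in a box that already has 6, giving it 7.
So 8 × 6 + 1 = 49 balls are required.

49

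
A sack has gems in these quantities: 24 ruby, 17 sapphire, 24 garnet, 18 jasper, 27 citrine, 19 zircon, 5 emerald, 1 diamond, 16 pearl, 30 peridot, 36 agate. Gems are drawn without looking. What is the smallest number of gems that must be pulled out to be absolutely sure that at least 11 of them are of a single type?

97

Put each drawn gem into a box by type. The largest draw with every box below 11 takes min(count, 10) from each type; types with fewer than 10 contribute all they have.
Σ min(cᵢ, 10) = 10 + 10 + 10 + 10 + 10 + 10 + 5 + 1 + 10 + 10 + 10 = 96.
Draw number 96 + 1 = 97 must push one box to 11.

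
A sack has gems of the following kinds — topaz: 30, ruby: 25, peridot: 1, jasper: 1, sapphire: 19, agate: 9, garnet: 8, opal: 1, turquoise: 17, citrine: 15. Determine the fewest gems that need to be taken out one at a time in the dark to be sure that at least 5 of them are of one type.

32

An adversary could hand out at most 4 gems per type (peridot, jasper, opal run out sooner): 4 + 4 + 1 + 1 + 4 + 4 + 4 + 1 + 4 + 4 = 31 gems and still no type has 5.
One more gem lands in a type already at 4, so 32 draws are enough and 31 are not.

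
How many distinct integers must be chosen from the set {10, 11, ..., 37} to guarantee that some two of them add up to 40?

A set avoiding the sum 40 can contain at most one of each pair {x, 40−x}, plus the 8 elements whose complement lies outside the range or equal to its own complement.
The integers 20, …, 37 (18 of them) are such a set: any two sum to at least 20+21 = 41 > 40.
Pigeonhole: any 19th integer completes one of the 10 pairs, so 19 choices force a sum of 40.

19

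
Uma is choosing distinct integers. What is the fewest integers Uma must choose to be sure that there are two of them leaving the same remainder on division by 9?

The 9 residue classes mod 9 are the pigeonholes.
With 9 integers one could put 1 in each residue class and have no class reach 2.
The 10th integer pushes some class to 2, so 9·1 + 1 = 10.

10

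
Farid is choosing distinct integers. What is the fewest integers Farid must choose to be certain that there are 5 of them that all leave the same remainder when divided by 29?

117

By pigeonhole, the 29 residue classes mod 29 are the pigeonholes.
With 116 integers one could put 4 in each residue class and have no class reach 5.
The 117th integer pushes some class to 5, so 29·4 + 1 = 117.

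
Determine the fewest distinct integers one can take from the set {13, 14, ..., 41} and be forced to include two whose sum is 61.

19

Two chosen integers sum to 61 exactly when both halves of some pair {x, 61−x} with 20 ≤ x ≤ 61−x ≤ 41 are chosen — 11 such pairs.
The remaining 7 elements (those with no distinct partner in range) can never complete a 61-sum, so the worst case takes all of them and one from each pair: 7 + 11 = 18.
The 19th integer has to be the second member of some pair, so 18 + 1 = 19.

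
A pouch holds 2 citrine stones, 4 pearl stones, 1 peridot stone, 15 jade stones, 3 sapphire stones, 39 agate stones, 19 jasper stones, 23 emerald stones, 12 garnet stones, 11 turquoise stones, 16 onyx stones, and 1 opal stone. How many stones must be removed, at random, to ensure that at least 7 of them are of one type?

54

An adversary could hand out at most 6 stones per type (5 types run out sooner): 2 + 4 + 1 + 6 + 3 + 6 + 6 + 6 + 6 + 6 + 6 + 1 = 53 stones and still no type has 7.
Pigeonhole: one more stone lands in a type already at 6, so 54 draws are enough and 53 are not.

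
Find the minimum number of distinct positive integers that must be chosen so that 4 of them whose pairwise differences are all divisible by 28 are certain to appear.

Integers whose pairwise differences are multiples of 28 are exactly those sharing a remainder mod 28. Pigeonhole: the 28 residue classes mod 28 are the pigeonholes.
With 84 integers one could put 3 in each residue class and have no class reach 4.
The 85th integer pushes some class to 4, so 28·3 + 1 = 85.

85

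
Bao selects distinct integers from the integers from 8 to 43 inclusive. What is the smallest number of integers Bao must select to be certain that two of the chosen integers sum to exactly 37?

26

Two chosen integers sum to 37 exactly when both halves of some pair {x, 37−x} with 8 ≤ x ≤ 37−x ≤ 29 are chosen — 11 such pairs.
The remaining 14 elements (those with no distinct partner in range) can never complete a 37-sum, so the worst case takes all of them and one from each pair: 14 + 11 = 25.
By the pigeonhole principle, the 26th integer has to be the second member of some pair, so 25 + 1 = 26.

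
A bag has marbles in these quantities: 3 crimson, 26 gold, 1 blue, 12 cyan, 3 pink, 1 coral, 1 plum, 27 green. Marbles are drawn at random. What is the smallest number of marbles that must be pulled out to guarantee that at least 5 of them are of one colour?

An adversary could hand out at most 4 marbles per colour (5 colours run out sooner): 3 + 4 + 1 + 4 + 3 + 1 + 1 + 4 = 21 marbles and still no colour has 5.
Pigeonhole: one more marble lands in a colour already at 4, so 22 draws are enough and 21 are not.

22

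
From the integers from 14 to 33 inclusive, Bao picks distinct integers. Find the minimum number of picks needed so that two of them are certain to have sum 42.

14

Two chosen integers sum to 42 exactly when both halves of some pair {x, 42−x} with 14 ≤ x ≤ 42−x ≤ 28 are chosen — 7 such pairs.
The remaining 6 elements (those with no distinct partner in range) can never complete a 42-sum, so the worst case takes all of them and one from each pair: 6 + 7 = 13.
By the pigeonhole principle, the 14th integer has to be the second member of some pair, so 13 + 1 = 14.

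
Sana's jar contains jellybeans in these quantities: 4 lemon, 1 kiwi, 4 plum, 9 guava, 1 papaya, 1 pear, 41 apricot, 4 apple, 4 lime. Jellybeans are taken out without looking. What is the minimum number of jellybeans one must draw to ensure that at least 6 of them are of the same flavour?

30

Put each drawn jellybean into a box by flavour. The largest draw with every box below 6 takes min(count, 5) from each flavour; flavours with fewer than 5 contribute all they have.
Σ min(cᵢ, 5) = 4 + 1 + 4 + 5 + 1 + 1 + 5 + 4 + 4 = 29.
Draw number 29 + 1 = 30 must push one box to 6.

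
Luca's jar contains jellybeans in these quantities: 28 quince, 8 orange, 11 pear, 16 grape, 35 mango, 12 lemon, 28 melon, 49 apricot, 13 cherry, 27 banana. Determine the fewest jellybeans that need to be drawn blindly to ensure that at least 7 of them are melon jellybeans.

206

In the worst case for collecting melon jellybeans, every non-melon jellybean comes out first.
There are 28 + 8 + 11 + 16 + 35 + 12 + 49 + 13 + 27 = 199 non-melon jellybeans altogether.
After those, each further jellybean must be melon, so 199 + 7 = 206 draws guarantee 7 melon jellybeans.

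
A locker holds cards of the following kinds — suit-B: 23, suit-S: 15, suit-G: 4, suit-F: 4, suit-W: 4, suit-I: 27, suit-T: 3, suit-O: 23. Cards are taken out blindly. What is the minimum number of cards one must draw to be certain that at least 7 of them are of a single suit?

40

By the pigeonhole principle, the 8 suits are the holes; the cards drawn are the pigeons.
To avoid 7 of any one suit, the worst case takes at most 6 of each suit, or every card of a suit that has fewer than 6.
That gives 6 + 6 + 4 + 4 + 4 + 6 + 3 + 6 = 39 cards with no suit reaching 7.
The next card forces some suit to 7, so 39 + 1 = 40.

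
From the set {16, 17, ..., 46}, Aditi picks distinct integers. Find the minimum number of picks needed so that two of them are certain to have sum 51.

Group the elements by complementary pair {x, 51−x}: {16,35}, {17,34}, {18,33}, …, giving 10 two-element pairs and 11 integers whose partner 51−x falls outside [16,46].
By the pigeonhole principle, treating each of those 21 groups as a pigeonhole, one can pick one integer per group — 21 integers — with no two summing to 51.
The 22nd integer lands in an occupied pair, forcing a sum of 51.

22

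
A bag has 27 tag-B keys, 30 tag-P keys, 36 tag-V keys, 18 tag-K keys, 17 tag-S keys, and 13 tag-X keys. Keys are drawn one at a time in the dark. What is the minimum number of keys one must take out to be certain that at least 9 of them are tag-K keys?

132

In the worst case for collecting tag-K keys, every non-tag-K key comes out first.
There are 27 + 30 + 36 + 17 + 13 = 123 non-tag-K keys altogether.
After those, each further key must be tag-K, so 123 + 9 = 132 draws guarantee 9 tag-K keys.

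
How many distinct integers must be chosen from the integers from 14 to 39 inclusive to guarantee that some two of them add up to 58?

17

A set avoiding the sum 58 can contain at most one of each pair {x, 58−x}, plus the 6 elements whose complement lies outside the range or equal to its own complement.
The integers 14, …, 29 (16 of them) are such a set: any two sum to at least 14+15 = 29 and at most 28+29 = 57 < 58.
By pigeonhole, any 17th integer completes one of the 10 pairs, so 17 choices force a sum of 58.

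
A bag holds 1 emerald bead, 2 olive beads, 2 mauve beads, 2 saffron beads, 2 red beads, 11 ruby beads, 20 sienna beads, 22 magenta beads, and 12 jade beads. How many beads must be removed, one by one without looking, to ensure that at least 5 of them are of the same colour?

26

An adversary could hand out at most 4 beads per colour (5 colours run out sooner): 1 + 2 + 2 + 2 + 2 + 4 + 4 + 4 + 4 = 25 beads and still no colour has 5.
One more bead lands in a colour already at 4, so 26 draws are enough and 25 are not.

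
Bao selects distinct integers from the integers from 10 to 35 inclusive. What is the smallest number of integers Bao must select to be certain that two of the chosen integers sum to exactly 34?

Two chosen integers sum to 34 exactly when both halves of some pair {x, 34−x} with 10 ≤ x ≤ 34−x ≤ 24 are chosen — 7 such pairs.
The remaining 12 elements (those with no distinct partner in range) can never complete a 34-sum, so the worst case takes all of them and one from each pair: 12 + 7 = 19.
The 20th integer has to be the second member of some pair, so 19 + 1 = 20.

20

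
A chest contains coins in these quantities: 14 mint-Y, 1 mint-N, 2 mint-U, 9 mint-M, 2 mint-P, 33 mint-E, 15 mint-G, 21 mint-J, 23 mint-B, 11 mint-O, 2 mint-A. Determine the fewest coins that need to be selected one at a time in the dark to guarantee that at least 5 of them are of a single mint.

36

An adversary could hand out at most 4 coins per mint (4 mints run out sooner): 4 + 1 + 2 + 4 + 2 + 4 + 4 + 4 + 4 + 4 + 2 = 35 coins and still no mint has 5.
By the pigeonhole principle, one more coin lands in a mint already at 4, so 36 draws are enough and 35 are not.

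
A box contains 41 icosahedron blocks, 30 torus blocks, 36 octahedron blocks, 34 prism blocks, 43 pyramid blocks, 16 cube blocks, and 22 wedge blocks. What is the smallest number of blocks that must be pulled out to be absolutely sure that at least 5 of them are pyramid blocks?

184

In the worst case for collecting pyramid blocks, every non-pyramid block comes out first.
There are 41 + 30 + 36 + 34 + 16 + 22 = 179 non-pyramid blocks altogether.
After those, each further block must be pyramid, so 179 + 5 = 184 draws guarantee 5 pyramid blocks.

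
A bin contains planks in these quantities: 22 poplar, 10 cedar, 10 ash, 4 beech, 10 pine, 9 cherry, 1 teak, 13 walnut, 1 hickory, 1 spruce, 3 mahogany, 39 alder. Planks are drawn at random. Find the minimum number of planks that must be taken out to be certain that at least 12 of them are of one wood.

An adversary could hand out at most 11 planks per wood (9 woods run out sooner): 11 + 10 + 10 + 4 + 10 + 9 + 1 + 11 + 1 + 1 + 3 + 11 = 82 planks and still no wood has 12.
By the pigeonhole principle, one more plank lands in a wood already at 11, so 83 draws are enough and 82 are not.

83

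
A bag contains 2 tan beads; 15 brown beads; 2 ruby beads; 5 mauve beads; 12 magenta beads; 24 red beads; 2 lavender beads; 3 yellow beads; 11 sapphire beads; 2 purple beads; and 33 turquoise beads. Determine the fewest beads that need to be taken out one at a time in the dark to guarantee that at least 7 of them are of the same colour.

An adversary could hand out at most 6 beads per colour (6 colours run out sooner): 2 + 6 + 2 + 5 + 6 + 6 + 2 + 3 + 6 + 2 + 6 = 46 beads and still no colour has 7.
Pigeonhole: one more bead lands in a colour already at 6, so 47 draws are enough and 46 are not.

47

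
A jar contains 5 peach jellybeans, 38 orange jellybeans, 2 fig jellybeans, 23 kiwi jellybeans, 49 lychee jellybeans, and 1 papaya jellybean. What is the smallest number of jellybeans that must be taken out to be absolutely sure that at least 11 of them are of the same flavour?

An adversary could hand out at most 10 jellybeans per flavour (peach, fig, papaya run out sooner): 5 + 10 + 2 + 10 + 10 + 1 = 38 jellybeans and still no flavour has 11.
One more jellybean lands in a flavour already at 10, so 39 draws are enough and 38 are not.

39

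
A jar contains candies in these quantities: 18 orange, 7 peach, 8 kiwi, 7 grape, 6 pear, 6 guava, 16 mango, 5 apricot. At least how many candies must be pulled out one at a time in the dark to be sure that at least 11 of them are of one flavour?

The 8 flavours are the holes; the candies drawn are the pigeons.
To avoid 11 of any one flavour, the worst case takes at most 10 of each flavour, or every candy of a flavour that has fewer than 10.
That gives 10 + 7 + 8 + 7 + 6 + 6 + 10 + 5 = 59 candies with no flavour reaching 11.
The next candy forces some flavour to 11, so 59 + 1 = 60.

60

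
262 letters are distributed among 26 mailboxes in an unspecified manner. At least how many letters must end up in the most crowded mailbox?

By pigeonhole, the 26 mailboxes are the holes and the 262 letters are the pigeons.
If every mailbox held at most 10 letters, the total would be at most 26 × 10 = 260, which is less than 262.
So some mailbox holds at least ⌈262/26⌉ = 11 letters.

11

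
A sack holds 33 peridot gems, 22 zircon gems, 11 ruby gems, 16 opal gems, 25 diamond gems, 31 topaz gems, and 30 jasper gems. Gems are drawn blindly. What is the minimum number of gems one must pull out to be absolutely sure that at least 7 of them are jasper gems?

145

In the worst case for collecting jasper gems, every non-jasper gem comes out first.
There are 33 + 22 + 11 + 16 + 25 + 31 = 138 non-jasper gems altogether.
After those, each further gem must be jasper, so 138 + 7 = 145 draws guarantee 7 jasper gems.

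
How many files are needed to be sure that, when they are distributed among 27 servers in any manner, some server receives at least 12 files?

298

With 297 files one could put exactly 11 in each of the 27 servers, and no server would reach 12.
By the pigeonhole principle, one more file must land in a server that already has 11, giving it 12.
So 27 × 11 + 1 = 298 files are required.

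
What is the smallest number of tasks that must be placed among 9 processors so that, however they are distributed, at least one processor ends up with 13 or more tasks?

With 108 tasks one could put exactly 12 in each of the 9 processors, and no processor would reach 13.
By pigeonhole, one more task must land in a processor that already has 12, giving it 13.
So 9 × 12 + 1 = 109 tasks are required.

109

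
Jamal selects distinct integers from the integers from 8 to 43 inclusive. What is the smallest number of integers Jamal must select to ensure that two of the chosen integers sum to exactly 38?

26

Two chosen integers sum to 38 exactly when both halves of some pair {x, 38−x} with 8 ≤ x ≤ 38−x ≤ 30 are chosen — 11 such pairs.
The remaining 14 elements (those with no distinct partner in range) can never complete a 38-sum, so the worst case takes all of them and one from each pair: 14 + 11 = 25.
The 26th integer has to be the second member of some pair, so 25 + 1 = 26.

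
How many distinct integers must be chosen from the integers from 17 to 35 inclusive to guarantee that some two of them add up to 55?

12

Group the elements by complementary pair {x, 55−x}: {20,35}, {21,34}, {22,33}, …, giving 8 two-element pairs and 3 integers whose partner 55−x falls outside [17,35].
By pigeonhole, treating each of those 11 groups as a pigeonhole, one can pick one integer per group — 11 integers — with no two summing to 55.
The 12th integer lands in an occupied pair, forcing a sum of 55.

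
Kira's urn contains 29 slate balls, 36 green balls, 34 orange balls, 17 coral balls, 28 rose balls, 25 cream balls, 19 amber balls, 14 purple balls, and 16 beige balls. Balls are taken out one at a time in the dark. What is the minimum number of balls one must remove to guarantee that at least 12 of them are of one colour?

An adversary could hand out at most 11 balls per colour: 11 + 11 + 11 + 11 + 11 + 11 + 11 + 11 + 11 = 99 balls and still no colour has 12.
By pigeonhole, one more ball lands in a colour already at 11, so 100 draws are enough and 99 are not.

100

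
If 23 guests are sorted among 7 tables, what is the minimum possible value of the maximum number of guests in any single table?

By the pigeonhole principle, the 7 tables are the holes and the 23 guests are the pigeons.
If every table held at most 3 guests, the total would be at most 7 × 3 = 21, which is less than 23.
So some table holds at least ⌈23/7⌉ = 4 guests.

4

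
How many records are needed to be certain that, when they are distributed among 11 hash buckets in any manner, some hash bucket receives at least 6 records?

With 55 records one could put exactly 5 in each of the 11 hash buckets, and no hash bucket would reach 6.
One more record must land in a hash bucket that already has 5, giving it 6.
So 11 × 5 + 1 = 56 records are required.

56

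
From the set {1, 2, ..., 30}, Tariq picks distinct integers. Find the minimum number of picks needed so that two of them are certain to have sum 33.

17

A set avoiding the sum 33 can contain at most one of each pair {x, 33−x}, plus the 2 elements whose complement lies outside the range.
The integers 1, …, 16 (16 of them) are such a set: any two sum to at least 1+2 = 3 and at most 15+16 = 31 < 33.
By pigeonhole, any 17th integer completes one of the 14 pairs, so 17 choices force a sum of 33.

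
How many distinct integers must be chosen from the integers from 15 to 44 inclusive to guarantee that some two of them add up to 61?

Two chosen integers sum to 61 exactly when both halves of some pair {x, 61−x} with 17 ≤ x ≤ 61−x ≤ 44 are chosen — 14 such pairs.
The remaining 2 elements (those with no distinct partner in range) can never complete a 61-sum, so the worst case takes all of them and one from each pair: 2 + 14 = 16.
Pigeonhole: the 17th integer has to be the second member of some pair, so 16 + 1 = 17.

17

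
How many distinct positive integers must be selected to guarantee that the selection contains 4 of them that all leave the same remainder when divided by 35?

106

By pigeonhole, the 35 residue classes mod 35 are the pigeonholes.
With 105 integers one could put 3 in each residue class and have no class reach 4.
The 106th integer pushes some class to 4, so 35·3 + 1 = 106.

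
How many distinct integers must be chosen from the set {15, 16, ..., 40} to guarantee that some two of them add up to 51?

16

Group the elements by complementary pair {x, 51−x}: {15,36}, {16,35}, {17,34}, …, giving 11 two-element pairs and 4 integers whose partner 51−x falls outside [15,40].
By pigeonhole, treating each of those 15 groups as a pigeonhole, one can pick one integer per group — 15 integers — with no two summing to 51.
The 16th integer lands in an occupied pair, forcing a sum of 51.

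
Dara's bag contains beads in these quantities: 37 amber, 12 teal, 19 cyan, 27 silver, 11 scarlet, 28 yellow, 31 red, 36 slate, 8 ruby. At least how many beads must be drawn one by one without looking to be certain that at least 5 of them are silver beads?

In the worst case for collecting silver beads, every non-silver bead comes out first.
There are 37 + 12 + 19 + 11 + 28 + 31 + 36 + 8 = 182 non-silver beads altogether.
After those, each further bead must be silver, so 182 + 5 = 187 draws guarantee 5 silver beads.

187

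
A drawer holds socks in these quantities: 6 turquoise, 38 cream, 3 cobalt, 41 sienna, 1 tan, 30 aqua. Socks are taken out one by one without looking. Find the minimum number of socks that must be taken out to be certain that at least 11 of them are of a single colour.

41

Put each drawn sock into a box by colour. The largest draw with every box below 11 takes min(count, 10) from each colour; colours with fewer than 10 contribute all they have.
Σ min(cᵢ, 10) = 6 + 10 + 3 + 10 + 1 + 10 = 40.
Draw number 40 + 1 = 41 must push one box to 11.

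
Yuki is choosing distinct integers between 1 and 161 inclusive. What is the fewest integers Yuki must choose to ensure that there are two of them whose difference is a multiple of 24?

25

Integers whose pairwise differences are multiples of 24 are exactly those sharing a remainder mod 24. The 24 residue classes mod 24 are the pigeonholes.
With 24 integers one could put 1 in each residue class and have no class reach 2.
The 25th integer pushes some class to 2, so 24·1 + 1 = 25.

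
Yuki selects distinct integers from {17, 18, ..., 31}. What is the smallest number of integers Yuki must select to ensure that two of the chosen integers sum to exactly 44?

11

A set avoiding the sum 44 can contain at most one of each pair {x, 44−x}, plus the 5 elements whose complement lies outside the range or equal to its own complement.
The integers 22, …, 31 (10 of them) are such a set: any two sum to at least 22+23 = 45 > 44.
Pigeonhole: any 11th integer completes one of the 5 pairs, so 11 choices force a sum of 44.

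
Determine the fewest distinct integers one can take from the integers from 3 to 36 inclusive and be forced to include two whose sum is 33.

21

A set avoiding the sum 33 can contain at most one of each pair {x, 33−x}, plus the 6 elements whose complement lies outside the range.
The integers 17, …, 36 (20 of them) are such a set: any two sum to at least 17+18 = 35 > 33.
Any 21st integer completes one of the 14 pairs, so 21 choices force a sum of 33.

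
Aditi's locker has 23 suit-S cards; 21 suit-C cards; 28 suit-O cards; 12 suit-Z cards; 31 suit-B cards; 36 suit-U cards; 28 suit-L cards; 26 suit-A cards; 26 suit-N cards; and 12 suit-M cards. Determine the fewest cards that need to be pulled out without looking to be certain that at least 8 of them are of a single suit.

71

An adversary could hand out at most 7 cards per suit: 7 + 7 + 7 + 7 + 7 + 7 + 7 + 7 + 7 + 7 = 70 cards and still no suit has 8.
One more card lands in a suit already at 7, so 71 draws are enough and 70 are not.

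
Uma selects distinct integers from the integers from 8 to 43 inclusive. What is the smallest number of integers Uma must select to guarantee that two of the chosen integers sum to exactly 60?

24

A set avoiding the sum 60 can contain at most one of each pair {x, 60−x}, plus the 10 elements whose complement lies outside the range or equal to its own complement.
The integers 8, …, 30 (23 of them) are such a set: any two sum to at least 8+9 = 17 and at most 29+30 = 59 < 60.
Any 24th integer completes one of the 13 pairs, so 24 choices force a sum of 60.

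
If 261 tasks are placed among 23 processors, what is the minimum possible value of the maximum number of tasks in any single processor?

12

The 23 processors are the holes and the 261 tasks are the pigeons.
If every processor held at most 11 tasks, the total would be at most 23 × 11 = 253, which is less than 261.
So some processor holds at least ⌈261/23⌉ = 12 tasks.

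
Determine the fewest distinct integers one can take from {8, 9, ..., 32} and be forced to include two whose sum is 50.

Group the elements by complementary pair {x, 50−x}: {18,32}, {19,31}, {20,30}, …, giving 7 two-element pairs, the single value 25 (it cannot pair with itself since the integers are distinct), and 10 integers whose partner 50−x falls outside [8,32].
Treating each of those 18 groups as a pigeonhole, one can pick one integer per group — 18 integers — with no two summing to 50.
The 19th integer lands in an occupied pair, forcing a sum of 50.

19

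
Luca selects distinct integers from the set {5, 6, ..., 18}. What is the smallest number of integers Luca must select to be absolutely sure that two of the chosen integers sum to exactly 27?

10

Two chosen integers sum to 27 exactly when both halves of some pair {x, 27−x} with 9 ≤ x ≤ 27−x ≤ 18 are chosen — 5 such pairs.
The remaining 4 elements (those with no distinct partner in range) can never complete a 27-sum, so the worst case takes all of them and one from each pair: 4 + 5 = 9.
The 10th integer has to be the second member of some pair, so 9 + 1 = 10.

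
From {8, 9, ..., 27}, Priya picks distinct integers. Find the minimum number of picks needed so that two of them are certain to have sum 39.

Two chosen integers sum to 39 exactly when both halves of some pair {x, 39−x} with 12 ≤ x ≤ 39−x ≤ 27 are chosen — 8 such pairs.
The remaining 4 elements (those with no distinct partner in range) can never complete a 39-sum, so the worst case takes all of them and one from each pair: 4 + 8 = 12.
The 13th integer has to be the second member of some pair, so 12 + 1 = 13.

13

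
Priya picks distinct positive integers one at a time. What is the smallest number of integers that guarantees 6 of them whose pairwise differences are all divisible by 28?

141

Integers whose pairwise differences are multiples of 28 are exactly those sharing a remainder mod 28. By pigeonhole, the 28 residue classes mod 28 are the pigeonholes.
With 140 integers one could put 5 in each residue class and have no class reach 6.
The 141st integer pushes some class to 6, so 28·5 + 1 = 141.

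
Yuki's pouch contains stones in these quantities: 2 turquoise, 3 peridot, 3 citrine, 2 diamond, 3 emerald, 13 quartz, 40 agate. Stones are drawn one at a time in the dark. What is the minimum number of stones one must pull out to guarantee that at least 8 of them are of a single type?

An adversary could hand out at most 7 stones per type (5 types run out sooner): 2 + 3 + 3 + 2 + 3 + 7 + 7 = 27 stones and still no type has 8.
One more stone lands in a type already at 7, so 28 draws are enough and 27 are not.

28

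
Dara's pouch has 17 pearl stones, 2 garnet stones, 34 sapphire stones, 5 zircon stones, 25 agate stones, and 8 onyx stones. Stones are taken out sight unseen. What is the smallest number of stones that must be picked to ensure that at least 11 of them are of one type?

By pigeonhole, the 6 types are the holes; the stones drawn are the pigeons.
To avoid 11 of any one type, the worst case takes at most 10 of each type, or every stone of a type that has fewer than 10.
That gives 10 + 2 + 10 + 5 + 10 + 8 = 45 stones with no type reaching 11.
The next stone forces some type to 11, so 45 + 1 = 46.

46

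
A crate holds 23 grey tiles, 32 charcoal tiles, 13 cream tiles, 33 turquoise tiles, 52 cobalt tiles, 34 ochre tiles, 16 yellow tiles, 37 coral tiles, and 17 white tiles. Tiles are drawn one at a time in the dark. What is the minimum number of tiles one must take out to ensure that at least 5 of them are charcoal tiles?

230

In the worst case for collecting charcoal tiles, every non-charcoal tile comes out first.
There are 23 + 13 + 33 + 52 + 34 + 16 + 37 + 17 = 225 non-charcoal tiles altogether.
After those, each further tile must be charcoal, so 225 + 5 = 230 draws guarantee 5 charcoal tiles.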